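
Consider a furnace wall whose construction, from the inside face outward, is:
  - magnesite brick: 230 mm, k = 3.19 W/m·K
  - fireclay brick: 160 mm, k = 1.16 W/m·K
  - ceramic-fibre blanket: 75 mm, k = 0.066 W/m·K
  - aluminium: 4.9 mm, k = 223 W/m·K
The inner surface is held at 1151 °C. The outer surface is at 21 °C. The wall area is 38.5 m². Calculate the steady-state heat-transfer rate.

Q ≈ 32300 W

Model the wall as resistances in series:
R_magnesite brick = L/(kA) = 0.23/(3.19×38.5) = 0.001873 K/W
R_fireclay brick = L/(kA) = 0.16/(1.16×38.5) = 0.003583 K/W
R_ceramic-fibre blanket = L/(kA) = 0.075/(0.066×38.5) = 0.02952 K/W
R_aluminium = L/(kA) = 0.0049/(223×38.5) = 5.707×10^-7 K/W
R_total = 0.03497 K/W
Q = ΔT / R_total = 1130 / 0.03497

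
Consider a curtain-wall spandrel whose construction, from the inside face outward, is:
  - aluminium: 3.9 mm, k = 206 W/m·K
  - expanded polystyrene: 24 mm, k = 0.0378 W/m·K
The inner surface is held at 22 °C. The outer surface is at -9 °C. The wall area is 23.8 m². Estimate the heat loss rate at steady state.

Q ≈ 1160 W

Thermal resistances in series:
R_aluminium = L/(kA) = 0.0039/(206×23.8) = 7.955×10^-7 K/W
R_expanded polystyrene = L/(kA) = 0.024/(0.0378×23.8) = 0.02668 K/W
R_total = 0.02668 K/W
Q = ΔT / R_total = 31 / 0.02668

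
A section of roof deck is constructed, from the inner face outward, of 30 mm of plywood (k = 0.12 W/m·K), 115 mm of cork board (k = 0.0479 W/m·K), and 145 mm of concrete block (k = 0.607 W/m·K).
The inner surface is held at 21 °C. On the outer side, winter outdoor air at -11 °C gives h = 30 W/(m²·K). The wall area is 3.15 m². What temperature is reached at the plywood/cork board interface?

T ≈ 18.3 °C

Model the wall as resistances in series:
R_plywood = L/(kA) = 0.03/(0.12×3.15) = 0.07937 K/W
R_cork board = L/(kA) = 0.115/(0.0479×3.15) = 0.7622 K/W
R_concrete block = L/(kA) = 0.145/(0.607×3.15) = 0.07583 K/W
R_outer film = 1/(h_o·A) = 1/(30×3.15) = 0.01058 K/W
R_total = 0.928 K/W;  Q = ΔT/R_total = 32/0.928 = 34.48 W
T_interface = T_inner − Q·ΣR(inner→interface) = 21 − 34.5×0.07937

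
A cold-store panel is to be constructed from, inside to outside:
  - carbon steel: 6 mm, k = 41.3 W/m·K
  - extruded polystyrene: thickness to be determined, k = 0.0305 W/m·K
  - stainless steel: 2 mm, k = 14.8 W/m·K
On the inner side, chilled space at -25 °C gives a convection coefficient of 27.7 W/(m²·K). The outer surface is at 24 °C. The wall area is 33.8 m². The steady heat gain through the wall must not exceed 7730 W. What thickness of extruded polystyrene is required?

L ≈ 5.43 mm

Thermal resistances in series:
R_inner film = 1/(h_i·A) = 1/(27.7×33.8) = 0.001068 K/W
R_carbon steel = L/(kA) = 0.006/(41.3×33.8) = 4.298×10^-6 K/W
R_stainless steel = L/(kA) = 0.002/(14.8×33.8) = 3.998×10^-6 K/W
Sum of the known resistances R_other = 0.001076 K/W
Required total resistance R_tot = ΔT/Q_allow = 49/7730 = 0.006339 K/W
R_extruded polystyrene = R_tot − R_other = 0.005263 K/W
L = R·k·A = 0.005263×0.0305×33.8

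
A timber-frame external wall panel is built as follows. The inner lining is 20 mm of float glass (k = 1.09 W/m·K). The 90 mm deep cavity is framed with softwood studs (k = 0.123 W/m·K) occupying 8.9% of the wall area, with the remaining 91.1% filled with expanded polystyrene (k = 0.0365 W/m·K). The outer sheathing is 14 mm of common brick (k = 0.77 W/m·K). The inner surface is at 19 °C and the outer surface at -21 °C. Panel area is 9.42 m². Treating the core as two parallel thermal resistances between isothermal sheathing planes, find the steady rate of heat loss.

Sheathing layers in series; stud and cavity paths in parallel between them.
R_inner = 0.02/(1.09×9.42) = 0.001948 K/W
R_stud  = 0.09/(0.123×0.089×9.42) = 0.8728 K/W
R_cav   = 0.09/(0.0365×0.911×9.42) = 0.2873 K/W
1/R_core = 1/R_stud + 1/R_cav → R_core = 0.2162 K/W
R_outer = 0.014/(0.77×9.42) = 0.00193 K/W
R_total = 0.22 K/W
Q = ΔT/R_total = 40/0.22

Q ≈ 182 W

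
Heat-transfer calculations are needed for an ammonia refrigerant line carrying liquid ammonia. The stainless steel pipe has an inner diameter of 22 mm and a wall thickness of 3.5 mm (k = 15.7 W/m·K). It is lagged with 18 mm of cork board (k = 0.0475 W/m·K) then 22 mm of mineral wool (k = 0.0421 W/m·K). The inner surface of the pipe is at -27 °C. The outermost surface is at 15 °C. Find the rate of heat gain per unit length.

q′ ≈ 9.01 W/m

Treating each annulus and film as a series resistance:
R_stainless steel pipe wall = ln(14.5/11)/(2π×15.7×1) = 0.0028 K/W
R_cork board = ln(32.5/14.5)/(2π×0.0475×1) = 2.704 K/W
R_mineral wool = ln(54.5/32.5)/(2π×0.0421×1) = 1.954 K/W
R_total = 4.661 K/W
Q = ΔT/R_total = 42/4.661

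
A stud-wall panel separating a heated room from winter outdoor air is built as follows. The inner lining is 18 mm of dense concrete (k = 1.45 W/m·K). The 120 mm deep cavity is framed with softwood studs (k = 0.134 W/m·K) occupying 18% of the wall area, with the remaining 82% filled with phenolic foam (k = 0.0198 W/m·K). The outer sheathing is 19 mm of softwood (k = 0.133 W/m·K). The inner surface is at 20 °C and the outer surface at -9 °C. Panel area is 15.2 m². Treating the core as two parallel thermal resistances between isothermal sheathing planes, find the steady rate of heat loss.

Q ≈ 141 W

Sheathing layers in series; stud and cavity paths in parallel between them.
R_inner = 0.018/(1.45×15.2) = 8.167×10^-4 K/W
R_stud  = 0.12/(0.134×0.18×15.2) = 0.3273 K/W
R_cav   = 0.12/(0.0198×0.82×15.2) = 0.4862 K/W
1/R_core = 1/R_stud + 1/R_cav → R_core = 0.1956 K/W
R_outer = 0.019/(0.133×15.2) = 0.009398 K/W
R_total = 0.2058 K/W
Q = ΔT/R_total = 29/0.2058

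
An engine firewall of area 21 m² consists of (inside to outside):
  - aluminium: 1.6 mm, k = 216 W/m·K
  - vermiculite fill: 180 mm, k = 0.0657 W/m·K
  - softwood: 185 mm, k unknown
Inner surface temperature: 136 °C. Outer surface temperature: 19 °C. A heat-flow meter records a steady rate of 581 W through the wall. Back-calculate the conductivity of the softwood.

k ≈ 0.124 W/(m·K)

Using the resistance-network approach (series):
R_aluminium = L/(kA) = 0.0016/(216×21) = 3.527×10^-7 K/W
R_vermiculite fill = L/(kA) = 0.18/(0.0657×21) = 0.1305 K/W
Sum of known resistances R_other = 0.1305 K/W
Total R = ΔT/Q = 117/581 = 0.2014 K/W
R_softwood = R_total − R_other = 0.07091 K/W
k = L/(R·A) = 0.185/(0.07091×21)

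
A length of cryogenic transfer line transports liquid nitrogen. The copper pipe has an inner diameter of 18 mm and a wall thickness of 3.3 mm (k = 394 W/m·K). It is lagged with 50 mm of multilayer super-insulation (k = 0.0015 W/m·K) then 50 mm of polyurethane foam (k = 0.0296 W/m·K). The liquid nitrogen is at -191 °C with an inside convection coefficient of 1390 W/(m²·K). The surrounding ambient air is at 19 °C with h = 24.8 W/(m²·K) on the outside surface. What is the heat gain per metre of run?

q′ ≈ 1.2 W/m

Treating each annulus and film as a series resistance:
R_inner film = 1/(h_i·2πr₁L) = 1/(1390×2π×0.009×1) = 0.01272 K/W
R_copper pipe wall = ln(12.3/9)/(2π×394×1) = 1.262×10^-4 K/W
R_multilayer super-insulation = ln(62.3/12.3)/(2π×0.0015×1) = 172.1 K/W
R_polyurethane foam = ln(112.3/62.3)/(2π×0.0296×1) = 3.168 K/W
R_outer film = 1/(h_o·2πr_oL) = 1/(24.8×2π×0.1123×1) = 0.05715 K/W
R_total = 175.4 K/W
Q = ΔT/R_total = 210/175.4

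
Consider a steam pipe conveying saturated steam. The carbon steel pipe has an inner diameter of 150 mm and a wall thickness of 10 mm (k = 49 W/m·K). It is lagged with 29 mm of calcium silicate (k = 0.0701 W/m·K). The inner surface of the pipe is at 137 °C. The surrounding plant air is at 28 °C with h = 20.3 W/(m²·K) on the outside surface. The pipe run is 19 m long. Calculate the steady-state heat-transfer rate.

Q ≈ 2820 W

Radial resistances (cylindrical: R_cond = ln(r_o/r_i)/(2πkL), R_conv = 1/(h·2πrL)):
R_carbon steel pipe wall = ln(85/75)/(2π×49×19) = 2.14×10^-5 K/W
R_calcium silicate = ln(114/85)/(2π×0.0701×19) = 0.03508 K/W
R_outer film = 1/(h_o·2πr_oL) = 1/(20.3×2π×0.114×19) = 0.00362 K/W
R_total = 0.03872 K/W
Q = ΔT/R_total = 109/0.03872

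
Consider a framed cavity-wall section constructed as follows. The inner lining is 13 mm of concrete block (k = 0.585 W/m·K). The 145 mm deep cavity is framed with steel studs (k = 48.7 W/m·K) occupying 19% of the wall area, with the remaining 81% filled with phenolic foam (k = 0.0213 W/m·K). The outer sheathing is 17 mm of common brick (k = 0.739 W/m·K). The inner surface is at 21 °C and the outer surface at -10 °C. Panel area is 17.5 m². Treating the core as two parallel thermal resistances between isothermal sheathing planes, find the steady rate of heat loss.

Sheathing layers in series; stud and cavity paths in parallel between them.
R_inner = 0.013/(0.585×17.5) = 0.00127 K/W
R_stud  = 0.145/(48.7×0.19×17.5) = 8.955×10^-4 K/W
R_cav   = 0.145/(0.0213×0.81×17.5) = 0.4802 K/W
1/R_core = 1/R_stud + 1/R_cav → R_core = 8.938×10^-4 K/W
R_outer = 0.017/(0.739×17.5) = 0.001315 K/W
R_total = 0.003478 K/W
Q = ΔT/R_total = 31/0.003478

Q ≈ 8910 W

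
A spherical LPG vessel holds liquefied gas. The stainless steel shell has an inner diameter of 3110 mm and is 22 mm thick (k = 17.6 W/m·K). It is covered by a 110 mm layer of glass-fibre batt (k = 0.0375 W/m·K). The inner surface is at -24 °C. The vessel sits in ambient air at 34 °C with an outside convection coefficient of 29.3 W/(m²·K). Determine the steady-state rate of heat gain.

Spherical conduction: R = (1/r_in − 1/r_out)/(4πk) per layer; series-sum.
R_stainless steel shell = (1/1.555 − 1/1.577)/(4π×17.6) = 4.056×10^-5 K/W
R_glass-fibre batt = (1/1.577 − 1/1.687)/(4π×0.0375) = 0.08774 K/W
R_outer film = 1/(h·4πr_o²) = 1/(29.3×4π×1.687²) = 9.543×10^-4 K/W
R_total = 0.08874 K/W
Q = ΔT/R_total = 58/0.08874

Q ≈ 654 W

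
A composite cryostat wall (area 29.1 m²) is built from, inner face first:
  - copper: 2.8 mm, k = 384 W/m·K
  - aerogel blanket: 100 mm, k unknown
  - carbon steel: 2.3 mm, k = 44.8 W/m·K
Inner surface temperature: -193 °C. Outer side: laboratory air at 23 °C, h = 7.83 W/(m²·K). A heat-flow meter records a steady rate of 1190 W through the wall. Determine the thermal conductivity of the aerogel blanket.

k ≈ 0.0194 W/(m·K)

Using the resistance-network approach (series):
R_copper = L/(kA) = 0.0028/(384×29.1) = 2.506×10^-7 K/W
R_carbon steel = L/(kA) = 0.0023/(44.8×29.1) = 1.764×10^-6 K/W
R_outer film = 1/(h_o·A) = 1/(7.83×29.1) = 0.004389 K/W
Sum of known resistances R_other = 0.004391 K/W
Total R = ΔT/Q = 216/1190 = 0.1815 K/W
R_aerogel blanket = R_total − R_other = 0.1771 K/W
k = L/(R·A) = 0.1/(0.1771×29.1)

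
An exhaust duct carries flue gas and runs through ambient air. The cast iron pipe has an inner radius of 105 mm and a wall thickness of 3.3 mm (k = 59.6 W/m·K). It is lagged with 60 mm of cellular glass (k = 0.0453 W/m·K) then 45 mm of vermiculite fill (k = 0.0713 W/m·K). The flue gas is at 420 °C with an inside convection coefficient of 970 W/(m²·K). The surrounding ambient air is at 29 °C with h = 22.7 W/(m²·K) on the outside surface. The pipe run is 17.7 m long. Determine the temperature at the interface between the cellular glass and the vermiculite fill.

T ≈ 133 °C

Radial resistances (cylindrical: R_cond = ln(r_o/r_i)/(2πkL), R_conv = 1/(h·2πrL)):
R_inner film = 1/(h_i·2πr₁L) = 1/(970×2π×0.105×17.7) = 8.828×10^-5 K/W
R_cast iron pipe wall = ln(108.3/105)/(2π×59.6×17.7) = 4.669×10^-6 K/W
R_cellular glass = ln(168.3/108.3)/(2π×0.0453×17.7) = 0.0875 K/W
R_vermiculite fill = ln(213.3/168.3)/(2π×0.0713×17.7) = 0.02988 K/W
R_outer film = 1/(h_o·2πr_oL) = 1/(22.7×2π×0.2133×17.7) = 0.001857 K/W
R_total = 0.1193 K/W
Q = ΔT/R_total = 391/0.1193
Q = 3280 W
T_interface = T_inner − Q·ΣR(inner→interface) = 420 − 3280×0.0876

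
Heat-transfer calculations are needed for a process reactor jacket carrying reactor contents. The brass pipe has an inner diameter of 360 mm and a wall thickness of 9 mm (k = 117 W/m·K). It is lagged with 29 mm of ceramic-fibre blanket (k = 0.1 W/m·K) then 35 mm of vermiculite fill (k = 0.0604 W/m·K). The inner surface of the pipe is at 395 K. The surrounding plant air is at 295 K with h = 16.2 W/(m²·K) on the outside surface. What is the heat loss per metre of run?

q′ ≈ 152 W/m

Radial resistances (cylindrical: R_cond = ln(r_o/r_i)/(2πkL), R_conv = 1/(h·2πrL)):
R_brass pipe wall = ln(189/180)/(2π×117×1) = 6.637×10^-5 K/W
R_ceramic-fibre blanket = ln(218/189)/(2π×0.1×1) = 0.2272 K/W
R_vermiculite fill = ln(253/218)/(2π×0.0604×1) = 0.3923 K/W
R_outer film = 1/(h_o·2πr_oL) = 1/(16.2×2π×0.253×1) = 0.03883 K/W
R_total = 0.6584 K/W
Q = ΔT/R_total = 100/0.6584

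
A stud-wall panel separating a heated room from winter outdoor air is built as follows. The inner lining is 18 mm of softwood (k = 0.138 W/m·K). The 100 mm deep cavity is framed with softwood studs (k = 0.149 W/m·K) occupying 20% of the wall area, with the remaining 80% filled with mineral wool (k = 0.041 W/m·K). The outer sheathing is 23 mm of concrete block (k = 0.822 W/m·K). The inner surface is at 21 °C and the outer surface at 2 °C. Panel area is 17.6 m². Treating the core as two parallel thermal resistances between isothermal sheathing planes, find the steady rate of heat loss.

Q ≈ 190 W

Sheathing layers in series; stud and cavity paths in parallel between them.
R_inner = 0.018/(0.138×17.6) = 0.007411 K/W
R_stud  = 0.1/(0.149×0.2×17.6) = 0.1907 K/W
R_cav   = 0.1/(0.041×0.8×17.6) = 0.1732 K/W
1/R_core = 1/R_stud + 1/R_cav → R_core = 0.09076 K/W
R_outer = 0.023/(0.822×17.6) = 0.00159 K/W
R_total = 0.09976 K/W
Q = ΔT/R_total = 19/0.09976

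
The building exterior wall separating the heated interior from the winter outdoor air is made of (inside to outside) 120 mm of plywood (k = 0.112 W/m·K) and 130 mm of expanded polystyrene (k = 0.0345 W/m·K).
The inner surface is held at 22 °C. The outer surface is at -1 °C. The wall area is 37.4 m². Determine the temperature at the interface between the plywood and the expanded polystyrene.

Model the wall as resistances in series:
R_plywood = L/(kA) = 0.12/(0.112×37.4) = 0.02865 K/W
R_expanded polystyrene = L/(kA) = 0.13/(0.0345×37.4) = 0.1008 K/W
R_total = 0.1294 K/W;  Q = ΔT/R_total = 23/0.1294 = 177.7 W
T_interface = T_inner − Q·ΣR(inner→interface) = 22 − 178×0.02865

T ≈ 16.9 °C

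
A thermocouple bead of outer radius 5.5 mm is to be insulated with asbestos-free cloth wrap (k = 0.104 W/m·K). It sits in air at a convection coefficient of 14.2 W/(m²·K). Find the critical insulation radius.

For a sphere r_cr = 2k/h = 2×0.104/14.2
r_cr = 14.6 mm; since the bare radius (5.5 mm) is below r_cr, adding a thin layer of insulation will *increase* heat loss.

r_cr ≈ 14.6 mm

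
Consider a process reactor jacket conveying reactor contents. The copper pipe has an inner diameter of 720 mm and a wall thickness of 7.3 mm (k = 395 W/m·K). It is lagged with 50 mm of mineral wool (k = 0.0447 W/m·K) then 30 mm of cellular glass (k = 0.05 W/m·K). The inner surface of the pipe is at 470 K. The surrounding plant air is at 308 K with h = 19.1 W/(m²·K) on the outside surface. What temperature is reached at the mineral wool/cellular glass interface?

T ≈ 364 K

Treating each annulus and film as a series resistance:
R_copper pipe wall = ln(367.3/360)/(2π×395×1) = 8.089×10^-6 K/W
R_mineral wool = ln(417.3/367.3)/(2π×0.0447×1) = 0.4544 K/W
R_cellular glass = ln(447.3/417.3)/(2π×0.05×1) = 0.221 K/W
R_outer film = 1/(h_o·2πr_oL) = 1/(19.1×2π×0.4473×1) = 0.01863 K/W
R_total = 0.694 K/W
Q = ΔT/R_total = 162/0.694
Q = 233 W/m
T_interface = T_inner − Q·ΣR(inner→interface) = 470 − 233×0.4544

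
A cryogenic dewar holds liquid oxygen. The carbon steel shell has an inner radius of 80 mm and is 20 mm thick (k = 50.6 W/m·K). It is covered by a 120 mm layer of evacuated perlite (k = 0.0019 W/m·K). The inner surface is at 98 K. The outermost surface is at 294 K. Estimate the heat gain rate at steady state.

Q ≈ 0.858 W

Radial (spherical) resistances in series:
R_carbon steel shell = (1/0.08 − 1/0.1)/(4π×50.6) = 0.003932 K/W
R_evacuated perlite = (1/0.1 − 1/0.22)/(4π×0.0019) = 228.5 K/W
R_total = 228.5 K/W
Q = ΔT/R_total = 196/228.5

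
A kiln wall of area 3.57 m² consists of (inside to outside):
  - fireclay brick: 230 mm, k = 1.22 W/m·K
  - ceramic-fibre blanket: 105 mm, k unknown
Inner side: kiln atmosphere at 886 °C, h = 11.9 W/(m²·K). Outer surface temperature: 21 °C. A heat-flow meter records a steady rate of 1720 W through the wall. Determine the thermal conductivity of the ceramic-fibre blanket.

k ≈ 0.069 W/(m·K)

Model the wall as resistances in series:
R_inner film = 1/(h_i·A) = 1/(11.9×3.57) = 0.02354 K/W
R_fireclay brick = L/(kA) = 0.23/(1.22×3.57) = 0.05281 K/W
Sum of known resistances R_other = 0.07635 K/W
Total R = ΔT/Q = 865/1720 = 0.5029 K/W
R_ceramic-fibre blanket = R_total − R_other = 0.4266 K/W
k = L/(R·A) = 0.105/(0.4266×3.57)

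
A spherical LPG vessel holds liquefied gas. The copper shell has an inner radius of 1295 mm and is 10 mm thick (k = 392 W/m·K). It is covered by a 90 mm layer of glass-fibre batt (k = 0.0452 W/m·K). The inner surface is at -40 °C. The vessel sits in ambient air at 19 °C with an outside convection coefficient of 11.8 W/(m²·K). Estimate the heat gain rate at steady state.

Q ≈ 652 W

For a spherical shell R = (1/r₁ − 1/r₂)/(4πk); film R = 1/(h·4πr²). In series:
R_copper shell = (1/1.295 − 1/1.305)/(4π×392) = 1.201×10^-6 K/W
R_glass-fibre batt = (1/1.305 − 1/1.395)/(4π×0.0452) = 0.08704 K/W
R_outer film = 1/(h·4πr_o²) = 1/(11.8×4π×1.395²) = 0.003465 K/W
R_total = 0.0905 K/W
Q = ΔT/R_total = 59/0.0905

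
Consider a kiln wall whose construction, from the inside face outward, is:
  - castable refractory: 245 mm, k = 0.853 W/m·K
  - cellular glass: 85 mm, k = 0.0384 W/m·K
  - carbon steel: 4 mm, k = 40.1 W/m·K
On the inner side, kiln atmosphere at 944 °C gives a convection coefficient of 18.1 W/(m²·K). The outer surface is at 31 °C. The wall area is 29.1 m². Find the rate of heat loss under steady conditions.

Q ≈ 10400 W

Thermal resistances in series:
R_inner film = 1/(h_i·A) = 1/(18.1×29.1) = 0.001899 K/W
R_castable refractory = L/(kA) = 0.245/(0.853×29.1) = 0.00987 K/W
R_cellular glass = L/(kA) = 0.085/(0.0384×29.1) = 0.07607 K/W
R_carbon steel = L/(kA) = 0.004/(40.1×29.1) = 3.428×10^-6 K/W
R_total = 0.08784 K/W
Q = ΔT / R_total = 913 / 0.08784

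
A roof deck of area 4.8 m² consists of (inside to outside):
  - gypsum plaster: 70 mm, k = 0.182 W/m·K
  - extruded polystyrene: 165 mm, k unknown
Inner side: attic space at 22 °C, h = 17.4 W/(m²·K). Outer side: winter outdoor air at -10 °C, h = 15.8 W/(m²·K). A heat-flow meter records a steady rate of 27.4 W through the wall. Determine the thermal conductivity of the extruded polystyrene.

Using the resistance-network approach (series):
R_inner film = 1/(h_i·A) = 1/(17.4×4.8) = 0.01197 K/W
R_gypsum plaster = L/(kA) = 0.07/(0.182×4.8) = 0.08013 K/W
R_outer film = 1/(h_o·A) = 1/(15.8×4.8) = 0.01319 K/W
Sum of known resistances R_other = 0.1053 K/W
Total R = ΔT/Q = 32/27.4 = 1.168 K/W
R_extruded polystyrene = R_total − R_other = 1.063 K/W
k = L/(R·A) = 0.165/(1.063×4.8)

k ≈ 0.0324 W/(m·K)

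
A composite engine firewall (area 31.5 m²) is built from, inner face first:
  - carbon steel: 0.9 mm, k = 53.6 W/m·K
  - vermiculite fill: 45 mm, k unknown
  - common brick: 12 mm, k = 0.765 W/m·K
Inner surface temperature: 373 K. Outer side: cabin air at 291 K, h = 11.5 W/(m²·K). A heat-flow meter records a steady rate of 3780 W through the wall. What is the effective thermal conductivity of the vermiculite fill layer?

k ≈ 0.0775 W/(m·K)

Treating each layer as a thermal resistance in series:
R_carbon steel = L/(kA) = 0.0009/(53.6×31.5) = 5.33×10^-7 K/W
R_common brick = L/(kA) = 0.012/(0.765×31.5) = 4.98×10^-4 K/W
R_outer film = 1/(h_o·A) = 1/(11.5×31.5) = 0.002761 K/W
Sum of known resistances R_other = 0.003259 K/W
Total R = ΔT/Q = 82/3780 = 0.02169 K/W
R_vermiculite fill = R_total − R_other = 0.01843 K/W
k = L/(R·A) = 0.045/(0.01843×31.5)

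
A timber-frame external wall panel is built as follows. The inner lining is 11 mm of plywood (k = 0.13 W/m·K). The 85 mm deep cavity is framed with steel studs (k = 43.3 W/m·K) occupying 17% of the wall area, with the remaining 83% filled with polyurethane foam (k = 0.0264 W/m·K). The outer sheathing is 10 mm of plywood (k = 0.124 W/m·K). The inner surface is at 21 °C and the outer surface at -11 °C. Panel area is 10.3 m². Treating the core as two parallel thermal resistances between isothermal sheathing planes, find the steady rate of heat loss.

Q ≈ 1860 W

Sheathing layers in series; stud and cavity paths in parallel between them.
R_inner = 0.011/(0.13×10.3) = 0.008215 K/W
R_stud  = 0.085/(43.3×0.17×10.3) = 0.001121 K/W
R_cav   = 0.085/(0.0264×0.83×10.3) = 0.3766 K/W
1/R_core = 1/R_stud + 1/R_cav → R_core = 0.001118 K/W
R_outer = 0.01/(0.124×10.3) = 0.00783 K/W
R_total = 0.01716 K/W
Q = ΔT/R_total = 32/0.01716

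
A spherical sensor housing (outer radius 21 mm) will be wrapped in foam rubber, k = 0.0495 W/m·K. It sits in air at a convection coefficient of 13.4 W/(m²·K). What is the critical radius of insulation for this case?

r_cr ≈ 7.39 mm

For a sphere r_cr = 2k/h = 2×0.0495/13.4
r_cr = 7.39 mm; since the bare radius (21 mm) is above r_cr, any added insulation will reduce heat loss.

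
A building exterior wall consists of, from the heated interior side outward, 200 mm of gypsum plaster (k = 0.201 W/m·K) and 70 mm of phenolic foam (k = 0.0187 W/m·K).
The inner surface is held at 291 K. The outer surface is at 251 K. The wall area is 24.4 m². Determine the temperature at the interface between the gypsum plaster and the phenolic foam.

T ≈ 283 K

Series thermal resistances:
R_gypsum plaster = L/(kA) = 0.2/(0.201×24.4) = 0.04078 K/W
R_phenolic foam = L/(kA) = 0.07/(0.0187×24.4) = 0.1534 K/W
R_total = 0.1942 K/W;  Q = ΔT/R_total = 40/0.1942 = 206 W
T_interface = T_inner − Q·ΣR(inner→interface) = 291 − 206×0.04078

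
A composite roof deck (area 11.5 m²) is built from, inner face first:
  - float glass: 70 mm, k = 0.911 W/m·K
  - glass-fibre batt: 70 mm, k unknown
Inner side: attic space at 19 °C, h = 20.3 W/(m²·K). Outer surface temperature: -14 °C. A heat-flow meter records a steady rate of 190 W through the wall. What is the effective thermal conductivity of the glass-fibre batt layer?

k ≈ 0.0374 W/(m·K)

Treating each layer as a thermal resistance in series:
R_inner film = 1/(h_i·A) = 1/(20.3×11.5) = 0.004284 K/W
R_float glass = L/(kA) = 0.07/(0.911×11.5) = 0.006682 K/W
Sum of known resistances R_other = 0.01097 K/W
Total R = ΔT/Q = 33/190 = 0.1737 K/W
R_glass-fibre batt = R_total − R_other = 0.1627 K/W
k = L/(R·A) = 0.07/(0.1627×11.5)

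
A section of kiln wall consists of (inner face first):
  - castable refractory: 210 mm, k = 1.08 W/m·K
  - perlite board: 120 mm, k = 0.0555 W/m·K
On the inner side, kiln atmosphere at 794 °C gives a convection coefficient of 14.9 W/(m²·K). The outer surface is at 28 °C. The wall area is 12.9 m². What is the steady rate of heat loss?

Treating each layer as a thermal resistance in series:
R_inner film = 1/(h_i·A) = 1/(14.9×12.9) = 0.005203 K/W
R_castable refractory = L/(kA) = 0.21/(1.08×12.9) = 0.01507 K/W
R_perlite board = L/(kA) = 0.12/(0.0555×12.9) = 0.1676 K/W
R_total = 0.1879 K/W
Q = ΔT / R_total = 766 / 0.1879

Q ≈ 4080 W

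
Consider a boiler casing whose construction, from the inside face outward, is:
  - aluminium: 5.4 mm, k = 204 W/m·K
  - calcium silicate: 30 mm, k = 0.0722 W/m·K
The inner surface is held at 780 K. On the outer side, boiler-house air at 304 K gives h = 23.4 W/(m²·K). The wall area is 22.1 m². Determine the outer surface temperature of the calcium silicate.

Model the wall as resistances in series:
R_aluminium = L/(kA) = 0.0054/(204×22.1) = 1.198×10^-6 K/W
R_calcium silicate = L/(kA) = 0.03/(0.0722×22.1) = 0.0188 K/W
R_outer film = 1/(h_o·A) = 1/(23.4×22.1) = 0.001934 K/W
R_total = 0.02074 K/W;  Q = ΔT/R_total = 476/0.02074 = 22950 W
T_interface = T_inner − Q·ΣR(inner→interface) = 780 − 23000×0.0188

T ≈ 348 K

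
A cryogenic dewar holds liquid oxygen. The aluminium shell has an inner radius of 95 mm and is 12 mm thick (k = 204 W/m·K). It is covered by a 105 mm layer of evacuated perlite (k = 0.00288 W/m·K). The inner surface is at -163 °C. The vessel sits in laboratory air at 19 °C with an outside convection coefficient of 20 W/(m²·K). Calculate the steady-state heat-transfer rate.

For a spherical shell R = (1/r₁ − 1/r₂)/(4πk); film R = 1/(h·4πr²). In series:
R_aluminium shell = (1/0.095 − 1/0.107)/(4π×204) = 4.605×10^-4 K/W
R_evacuated perlite = (1/0.107 − 1/0.212)/(4π×0.00288) = 127.9 K/W
R_outer film = 1/(h·4πr_o²) = 1/(20×4π×0.212²) = 0.08853 K/W
R_total = 128 K/W
Q = ΔT/R_total = 182/128

Q ≈ 1.42 W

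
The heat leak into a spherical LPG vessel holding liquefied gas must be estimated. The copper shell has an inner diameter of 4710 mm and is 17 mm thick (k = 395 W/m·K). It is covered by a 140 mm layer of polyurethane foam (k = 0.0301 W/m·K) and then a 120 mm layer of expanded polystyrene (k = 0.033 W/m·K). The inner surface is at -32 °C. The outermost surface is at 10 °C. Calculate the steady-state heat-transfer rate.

Q ≈ 397 W

Radial (spherical) resistances in series:
R_copper shell = (1/2.355 − 1/2.372)/(4π×395) = 6.131×10^-7 K/W
R_polyurethane foam = (1/2.372 − 1/2.512)/(4π×0.0301) = 0.06212 K/W
R_expanded polystyrene = (1/2.512 − 1/2.632)/(4π×0.033) = 0.04377 K/W
R_total = 0.1059 K/W
Q = ΔT/R_total = 42/0.1059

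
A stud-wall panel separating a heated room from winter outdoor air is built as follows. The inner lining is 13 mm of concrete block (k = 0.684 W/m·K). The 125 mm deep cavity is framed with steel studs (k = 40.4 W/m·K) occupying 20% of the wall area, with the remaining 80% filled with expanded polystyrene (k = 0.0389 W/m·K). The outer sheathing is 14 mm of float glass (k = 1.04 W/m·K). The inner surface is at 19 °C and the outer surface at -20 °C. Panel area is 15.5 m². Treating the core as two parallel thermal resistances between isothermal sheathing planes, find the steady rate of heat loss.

Sheathing layers in series; stud and cavity paths in parallel between them.
R_inner = 0.013/(0.684×15.5) = 0.001226 K/W
R_stud  = 0.125/(40.4×0.2×15.5) = 9.981×10^-4 K/W
R_cav   = 0.125/(0.0389×0.8×15.5) = 0.2591 K/W
1/R_core = 1/R_stud + 1/R_cav → R_core = 9.943×10^-4 K/W
R_outer = 0.014/(1.04×15.5) = 8.685×10^-4 K/W
R_total = 0.003089 K/W
Q = ΔT/R_total = 39/0.003089

Q ≈ 12600 W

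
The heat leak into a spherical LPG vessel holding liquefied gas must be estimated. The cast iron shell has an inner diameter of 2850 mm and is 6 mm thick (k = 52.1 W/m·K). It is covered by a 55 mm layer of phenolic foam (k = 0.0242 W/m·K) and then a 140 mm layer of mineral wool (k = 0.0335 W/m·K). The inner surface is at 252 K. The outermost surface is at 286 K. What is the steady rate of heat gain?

Radial (spherical) resistances in series:
R_cast iron shell = (1/1.425 − 1/1.431)/(4π×52.1) = 4.494×10^-6 K/W
R_phenolic foam = (1/1.431 − 1/1.486)/(4π×0.0242) = 0.08505 K/W
R_mineral wool = (1/1.486 − 1/1.626)/(4π×0.0335) = 0.1376 K/W
R_total = 0.2227 K/W
Q = ΔT/R_total = 34/0.2227

Q ≈ 153 W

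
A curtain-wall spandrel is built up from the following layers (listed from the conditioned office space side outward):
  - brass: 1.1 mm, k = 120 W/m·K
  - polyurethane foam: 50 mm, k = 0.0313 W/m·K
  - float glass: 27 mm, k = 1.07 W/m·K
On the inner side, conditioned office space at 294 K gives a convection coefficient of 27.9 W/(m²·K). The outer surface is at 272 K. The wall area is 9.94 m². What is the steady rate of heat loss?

Treating each layer as a thermal resistance in series:
R_inner film = 1/(h_i·A) = 1/(27.9×9.94) = 0.003606 K/W
R_brass = L/(kA) = 0.0011/(120×9.94) = 9.222×10^-7 K/W
R_polyurethane foam = L/(kA) = 0.05/(0.0313×9.94) = 0.1607 K/W
R_float glass = L/(kA) = 0.027/(1.07×9.94) = 0.002539 K/W
R_total = 0.1669 K/W
Q = ΔT / R_total = 22 / 0.1669

Q ≈ 132 W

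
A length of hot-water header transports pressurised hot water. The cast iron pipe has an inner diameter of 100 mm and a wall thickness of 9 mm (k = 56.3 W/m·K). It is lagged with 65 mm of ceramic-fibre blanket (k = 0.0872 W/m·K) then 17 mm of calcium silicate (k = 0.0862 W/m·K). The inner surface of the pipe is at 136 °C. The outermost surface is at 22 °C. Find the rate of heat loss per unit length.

q′ ≈ 71.5 W/m

Treating each annulus and film as a series resistance:
R_cast iron pipe wall = ln(59/50)/(2π×56.3×1) = 4.679×10^-4 K/W
R_ceramic-fibre blanket = ln(124/59)/(2π×0.0872×1) = 1.356 K/W
R_calcium silicate = ln(141/124)/(2π×0.0862×1) = 0.2372 K/W
R_total = 1.593 K/W
Q = ΔT/R_total = 114/1.593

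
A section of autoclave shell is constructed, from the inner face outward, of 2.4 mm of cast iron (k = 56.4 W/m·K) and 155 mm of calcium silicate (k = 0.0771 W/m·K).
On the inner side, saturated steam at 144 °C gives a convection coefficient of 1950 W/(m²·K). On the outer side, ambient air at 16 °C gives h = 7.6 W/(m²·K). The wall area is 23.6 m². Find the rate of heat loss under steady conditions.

Q ≈ 1410 W

Thermal resistances in series:
R_inner film = 1/(h_i·A) = 1/(1950×23.6) = 2.173×10^-5 K/W
R_cast iron = L/(kA) = 0.0024/(56.4×23.6) = 1.803×10^-6 K/W
R_calcium silicate = L/(kA) = 0.155/(0.0771×23.6) = 0.08519 K/W
R_outer film = 1/(h_o·A) = 1/(7.6×23.6) = 0.005575 K/W
R_total = 0.09078 K/W
Q = ΔT / R_total = 128 / 0.09078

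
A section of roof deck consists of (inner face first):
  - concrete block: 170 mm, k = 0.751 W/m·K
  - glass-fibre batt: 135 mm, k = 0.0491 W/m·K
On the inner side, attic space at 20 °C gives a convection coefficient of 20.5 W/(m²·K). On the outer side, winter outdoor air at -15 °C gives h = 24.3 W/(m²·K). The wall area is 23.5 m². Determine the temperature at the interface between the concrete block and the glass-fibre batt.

T ≈ 16.9 °C

Model the wall as resistances in series:
R_inner film = 1/(h_i·A) = 1/(20.5×23.5) = 0.002076 K/W
R_concrete block = L/(kA) = 0.17/(0.751×23.5) = 0.009633 K/W
R_glass-fibre batt = L/(kA) = 0.135/(0.0491×23.5) = 0.117 K/W
R_outer film = 1/(h_o·A) = 1/(24.3×23.5) = 0.001751 K/W
R_total = 0.1305 K/W;  Q = ΔT/R_total = 35/0.1305 = 268.3 W
T_interface = T_inner − Q·ΣR(inner→interface) = 20 − 268×0.01171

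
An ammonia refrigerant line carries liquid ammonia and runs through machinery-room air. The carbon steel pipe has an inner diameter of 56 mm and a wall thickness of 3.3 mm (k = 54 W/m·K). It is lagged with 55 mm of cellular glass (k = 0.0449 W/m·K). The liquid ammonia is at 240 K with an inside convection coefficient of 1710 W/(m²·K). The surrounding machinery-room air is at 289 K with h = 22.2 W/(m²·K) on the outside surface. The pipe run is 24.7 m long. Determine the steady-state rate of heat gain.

Q ≈ 329 W

Cylindrical conduction, so R = ln(r₂/r₁)/(2πkL) per layer, in series:
R_inner film = 1/(h_i·2πr₁L) = 1/(1710×2π×0.028×24.7) = 1.346×10^-4 K/W
R_carbon steel pipe wall = ln(31.3/28)/(2π×54×24.7) = 1.329×10^-5 K/W
R_cellular glass = ln(86.3/31.3)/(2π×0.0449×24.7) = 0.1455 K/W
R_outer film = 1/(h_o·2πr_oL) = 1/(22.2×2π×0.0863×24.7) = 0.003363 K/W
R_total = 0.1491 K/W
Q = ΔT/R_total = 49/0.1491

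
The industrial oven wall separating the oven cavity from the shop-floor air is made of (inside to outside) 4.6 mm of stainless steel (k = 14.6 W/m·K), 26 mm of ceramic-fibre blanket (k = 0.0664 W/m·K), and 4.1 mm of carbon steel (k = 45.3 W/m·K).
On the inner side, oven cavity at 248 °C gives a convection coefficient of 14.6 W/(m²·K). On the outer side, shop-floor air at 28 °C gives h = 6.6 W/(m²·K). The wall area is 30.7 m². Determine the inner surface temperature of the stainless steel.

T ≈ 223 °C

Series thermal resistances:
R_inner film = 1/(h_i·A) = 1/(14.6×30.7) = 0.002231 K/W
R_stainless steel = L/(kA) = 0.0046/(14.6×30.7) = 1.026×10^-5 K/W
R_ceramic-fibre blanket = L/(kA) = 0.026/(0.0664×30.7) = 0.01275 K/W
R_carbon steel = L/(kA) = 0.0041/(45.3×30.7) = 2.948×10^-6 K/W
R_outer film = 1/(h_o·A) = 1/(6.6×30.7) = 0.004935 K/W
R_total = 0.01993 K/W;  Q = ΔT/R_total = 220/0.01993 = 11040 W
T_interface = T_inner − Q·ΣR(inner→interface) = 248 − 11000×0.002231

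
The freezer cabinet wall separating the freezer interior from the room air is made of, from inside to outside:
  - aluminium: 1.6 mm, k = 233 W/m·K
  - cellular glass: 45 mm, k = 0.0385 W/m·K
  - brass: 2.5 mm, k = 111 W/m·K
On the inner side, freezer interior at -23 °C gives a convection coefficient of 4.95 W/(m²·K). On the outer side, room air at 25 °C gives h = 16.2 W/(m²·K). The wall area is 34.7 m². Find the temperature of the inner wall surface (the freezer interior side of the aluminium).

Series thermal resistances:
R_inner film = 1/(h_i·A) = 1/(4.95×34.7) = 0.005822 K/W
R_aluminium = L/(kA) = 0.0016/(233×34.7) = 1.979×10^-7 K/W
R_cellular glass = L/(kA) = 0.045/(0.0385×34.7) = 0.03368 K/W
R_brass = L/(kA) = 0.0025/(111×34.7) = 6.491×10^-7 K/W
R_outer film = 1/(h_o·A) = 1/(16.2×34.7) = 0.001779 K/W
R_total = 0.04129 K/W;  Q = ΔT/R_total = 48/0.04129 = 1163 W
T_interface = T_inner + Q·ΣR(inner→interface) = -23 + 1160×0.005822

T ≈ -16.2 °C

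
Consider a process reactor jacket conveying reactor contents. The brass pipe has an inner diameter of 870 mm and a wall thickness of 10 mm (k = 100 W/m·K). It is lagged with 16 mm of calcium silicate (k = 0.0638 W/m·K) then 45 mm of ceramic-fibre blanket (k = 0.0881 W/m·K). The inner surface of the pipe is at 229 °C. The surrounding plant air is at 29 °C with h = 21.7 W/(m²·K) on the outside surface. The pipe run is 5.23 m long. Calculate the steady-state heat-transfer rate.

Q ≈ 3860 W

Treating each annulus and film as a series resistance:
R_brass pipe wall = ln(445/435)/(2π×100×5.23) = 6.916×10^-6 K/W
R_calcium silicate = ln(461/445)/(2π×0.0638×5.23) = 0.01685 K/W
R_ceramic-fibre blanket = ln(506/461)/(2π×0.0881×5.23) = 0.03217 K/W
R_outer film = 1/(h_o·2πr_oL) = 1/(21.7×2π×0.506×5.23) = 0.002771 K/W
R_total = 0.0518 K/W
Q = ΔT/R_total = 200/0.0518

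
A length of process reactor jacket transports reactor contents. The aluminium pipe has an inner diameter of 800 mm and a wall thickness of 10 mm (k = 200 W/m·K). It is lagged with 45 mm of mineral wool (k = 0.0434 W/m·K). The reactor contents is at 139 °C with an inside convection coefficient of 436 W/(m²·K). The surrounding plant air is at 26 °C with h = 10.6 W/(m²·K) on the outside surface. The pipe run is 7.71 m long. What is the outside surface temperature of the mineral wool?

Treating each annulus and film as a series resistance:
R_inner film = 1/(h_i·2πr₁L) = 1/(436×2π×0.4×7.71) = 1.184×10^-4 K/W
R_aluminium pipe wall = ln(410/400)/(2π×200×7.71) = 2.549×10^-6 K/W
R_mineral wool = ln(455/410)/(2π×0.0434×7.71) = 0.04953 K/W
R_outer film = 1/(h_o·2πr_oL) = 1/(10.6×2π×0.455×7.71) = 0.00428 K/W
R_total = 0.05393 K/W
Q = ΔT/R_total = 113/0.05393
Q = 2100 W
T_interface = T_inner − Q·ΣR(inner→interface) = 139 − 2100×0.04965

T ≈ 35 °C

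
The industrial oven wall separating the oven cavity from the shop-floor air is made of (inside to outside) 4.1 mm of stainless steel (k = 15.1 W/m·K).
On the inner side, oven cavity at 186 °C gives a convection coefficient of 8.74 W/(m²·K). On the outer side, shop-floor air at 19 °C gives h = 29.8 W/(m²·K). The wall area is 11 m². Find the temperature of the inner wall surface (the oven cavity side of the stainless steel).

T ≈ 57.1 °C

Using the resistance-network approach (series):
R_inner film = 1/(h_i·A) = 1/(8.74×11) = 0.0104 K/W
R_stainless steel = L/(kA) = 0.0041/(15.1×11) = 2.468×10^-5 K/W
R_outer film = 1/(h_o·A) = 1/(29.8×11) = 0.003051 K/W
R_total = 0.01348 K/W;  Q = ΔT/R_total = 167/0.01348 = 12390 W
T_interface = T_inner − Q·ΣR(inner→interface) = 186 − 12400×0.0104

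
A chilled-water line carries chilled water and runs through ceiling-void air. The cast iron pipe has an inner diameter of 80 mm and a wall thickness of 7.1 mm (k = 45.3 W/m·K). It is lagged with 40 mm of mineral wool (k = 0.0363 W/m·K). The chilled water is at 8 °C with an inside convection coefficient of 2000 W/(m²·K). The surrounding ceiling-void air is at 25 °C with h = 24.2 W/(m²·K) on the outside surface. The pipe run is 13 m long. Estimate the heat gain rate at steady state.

Q ≈ 79.7 W

For a radial system each layer contributes R = ln(r_out/r_in)/(2πkL); films add R = 1/(hA).
R_inner film = 1/(h_i·2πr₁L) = 1/(2000×2π×0.04×13) = 1.53×10^-4 K/W
R_cast iron pipe wall = ln(47.1/40)/(2π×45.3×13) = 4.416×10^-5 K/W
R_mineral wool = ln(87.1/47.1)/(2π×0.0363×13) = 0.2073 K/W
R_outer film = 1/(h_o·2πr_oL) = 1/(24.2×2π×0.0871×13) = 0.005808 K/W
R_total = 0.2133 K/W
Q = ΔT/R_total = 17/0.2133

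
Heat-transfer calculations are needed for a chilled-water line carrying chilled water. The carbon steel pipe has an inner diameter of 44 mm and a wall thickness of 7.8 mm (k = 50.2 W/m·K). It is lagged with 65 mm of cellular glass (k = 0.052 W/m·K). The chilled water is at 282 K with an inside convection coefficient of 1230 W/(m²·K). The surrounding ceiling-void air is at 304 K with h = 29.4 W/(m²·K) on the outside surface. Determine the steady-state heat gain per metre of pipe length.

q′ ≈ 6.1 W/m

Per-layer cylindrical resistances, series-summed:
R_inner film = 1/(h_i·2πr₁L) = 1/(1230×2π×0.022×1) = 0.005882 K/W
R_carbon steel pipe wall = ln(29.8/22)/(2π×50.2×1) = 9.621×10^-4 K/W
R_cellular glass = ln(94.8/29.8)/(2π×0.052×1) = 3.542 K/W
R_outer film = 1/(h_o·2πr_oL) = 1/(29.4×2π×0.0948×1) = 0.0571 K/W
R_total = 3.606 K/W
Q = ΔT/R_total = 22/3.606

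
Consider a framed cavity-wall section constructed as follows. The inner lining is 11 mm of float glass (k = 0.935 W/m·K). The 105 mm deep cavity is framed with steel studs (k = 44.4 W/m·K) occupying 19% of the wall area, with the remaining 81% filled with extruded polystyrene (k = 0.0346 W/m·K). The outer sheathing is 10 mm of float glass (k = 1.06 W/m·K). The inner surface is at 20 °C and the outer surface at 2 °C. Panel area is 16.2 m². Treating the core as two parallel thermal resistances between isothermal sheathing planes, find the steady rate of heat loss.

Q ≈ 8680 W

Sheathing layers in series; stud and cavity paths in parallel between them.
R_inner = 0.011/(0.935×16.2) = 7.262×10^-4 K/W
R_stud  = 0.105/(44.4×0.19×16.2) = 7.683×10^-4 K/W
R_cav   = 0.105/(0.0346×0.81×16.2) = 0.2313 K/W
1/R_core = 1/R_stud + 1/R_cav → R_core = 7.658×10^-4 K/W
R_outer = 0.01/(1.06×16.2) = 5.823×10^-4 K/W
R_total = 0.002074 K/W
Q = ΔT/R_total = 18/0.002074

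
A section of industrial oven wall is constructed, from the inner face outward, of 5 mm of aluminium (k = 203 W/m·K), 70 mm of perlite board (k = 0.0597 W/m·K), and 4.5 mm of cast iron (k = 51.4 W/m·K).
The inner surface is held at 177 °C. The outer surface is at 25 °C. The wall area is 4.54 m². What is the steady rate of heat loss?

Q ≈ 588 W

Treating each layer as a thermal resistance in series:
R_aluminium = L/(kA) = 0.005/(203×4.54) = 5.425×10^-6 K/W
R_perlite board = L/(kA) = 0.07/(0.0597×4.54) = 0.2583 K/W
R_cast iron = L/(kA) = 0.0045/(51.4×4.54) = 1.928×10^-5 K/W
R_total = 0.2583 K/W
Q = ΔT / R_total = 152 / 0.2583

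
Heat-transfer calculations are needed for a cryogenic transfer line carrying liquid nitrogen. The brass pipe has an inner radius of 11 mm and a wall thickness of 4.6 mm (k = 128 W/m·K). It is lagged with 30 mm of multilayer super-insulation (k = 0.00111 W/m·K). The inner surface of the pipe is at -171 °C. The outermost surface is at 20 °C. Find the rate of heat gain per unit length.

q′ ≈ 1.24 W/m

For a radial system each layer contributes R = ln(r_out/r_in)/(2πkL); films add R = 1/(hA).
R_brass pipe wall = ln(15.6/11)/(2π×128×1) = 4.344×10^-4 K/W
R_multilayer super-insulation = ln(45.6/15.6)/(2π×0.00111×1) = 153.8 K/W
R_total = 153.8 K/W
Q = ΔT/R_total = 191/153.8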